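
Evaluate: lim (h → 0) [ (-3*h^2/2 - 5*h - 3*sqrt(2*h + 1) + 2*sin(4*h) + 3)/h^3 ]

-137/6

Substitution gives 0/0; apply L'Hôpital's rule 3 times.
After differentiating numerator and denominator 3 times the quotient is (-128*cos(4*h) - 9/(2*h + 1)^(5/2))/(6); at h = 0 this is -137/6.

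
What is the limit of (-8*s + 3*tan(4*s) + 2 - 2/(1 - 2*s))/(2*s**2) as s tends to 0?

Substitution gives 0/0 (the numerator vanishes to order 2).
Expand each term to order s^2: the coefficient of s^2 in -2·1/(1 - 2s) is -8 and in 3·tan(4s) is 0.
Lower-order terms cancel with the polynomial part, so the numerator is (-8)·s^2 + o(s^2), and the limit is (-8)/(2) = -4.

-4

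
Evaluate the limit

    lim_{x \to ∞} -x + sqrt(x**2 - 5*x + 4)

-5/2

An ∞ − ∞ form. Rationalising with the conjugate, the difference becomes (-5x + 4) / (√(x^2 - 5*x + 4) + x).
For large x the denominator behaves like 2·x, so the quotient tends to -5/2 = -5/2.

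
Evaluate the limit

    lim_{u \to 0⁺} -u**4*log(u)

0

This is a 0·(−∞) form. Rewrite as -1·ln(u) / u^(−4) and apply L'Hôpital:
the derivative quotient is -1·(1/u) / (−4·u^(−5)) = (1/4)·u^4 → 0.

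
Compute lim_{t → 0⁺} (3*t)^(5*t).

1

Base → 0⁺ and exponent → 0⁺: a 0^0 form.
Take logs: 5t·ln(3t). This is 0·(−∞); rewriting as ln(3t)/(1/(5t)) and applying L'Hôpital gives 0.
Hence the limit is e^0 = 1.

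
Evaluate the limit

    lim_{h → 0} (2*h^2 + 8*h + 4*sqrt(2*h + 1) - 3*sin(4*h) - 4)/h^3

Substitution gives 0/0 (the numerator vanishes to order 3).
Expand each term to order h^3: the coefficient of h^3 in 4·√(1 + 2h) is 2 and in -3·sin(4h) is 32.
Lower-order terms cancel with the polynomial part, so the numerator is (34)·h^3 + o(h^3), and the limit is (34)/(1) = 34.

34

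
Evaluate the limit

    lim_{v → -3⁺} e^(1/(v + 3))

∞

As v → -3⁺, 1/(v + 3) → +∞, so e^(1/(v + 3)) → ∞.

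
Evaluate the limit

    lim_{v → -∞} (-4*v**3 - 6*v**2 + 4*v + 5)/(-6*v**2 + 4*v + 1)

The numerator has higher degree (3 > 2); the quotient behaves like (-4/(-6))·v^1 for large |v|.
As v → −∞ this diverges to -∞.

-∞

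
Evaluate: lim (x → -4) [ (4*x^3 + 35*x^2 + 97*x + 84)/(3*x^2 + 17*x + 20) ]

Direct substitution gives 0/0, so factor. Both numerator and denominator have (x + 4) as a factor.
After cancelling, the expression reduces to (4*x^2 + 19*x + 21)/(3*x + 5).
Substituting x = -4 gives -9/7.

-9/7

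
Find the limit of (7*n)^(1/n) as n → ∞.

Base → ∞ and exponent → 0: an ∞^0 form.
Take logs: (1/n)·ln(7·n^1) = (ln 7 + 1·ln n)/n → 0.
So the limit is e^0 = 1.

1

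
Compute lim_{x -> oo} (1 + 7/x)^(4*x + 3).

e^(28)

The base → 1 and the exponent → ∞: a 1^∞ form.
Take logarithms: (4x + 3)·ln(1 + 7/x). Since ln(1+u) ~ u for small u, this behaves like (4x)·(7/x) → 28.
So the limit is e^(28).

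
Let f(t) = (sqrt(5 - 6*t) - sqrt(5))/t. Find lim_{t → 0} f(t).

Substitution gives 0/0. Multiply numerator and denominator by the conjugate √(5 - 6t) + √5.
The numerator becomes (5 - 6t) − 5 = -6t, so the expression simplifies to -6/(√(5 - 6t) + √5).
Letting t → 0 gives -6/(2√5) = -3*√(5)/5.

-3*√(5)/5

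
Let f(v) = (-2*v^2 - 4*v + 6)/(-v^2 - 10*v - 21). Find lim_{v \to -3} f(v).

Direct substitution gives 0/0, so factor. Both numerator and denominator have (v + 3) as a factor.
After cancelling, the expression reduces to (2 - 2*v)/(-v - 7).
Substituting v = -3 gives -2.

-2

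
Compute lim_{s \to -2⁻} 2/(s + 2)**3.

As s → -2⁻, (s + 2) → 0⁻, so (s + 2)^3 → 0⁻ and 2/(s + 2)^3 → -∞.

-∞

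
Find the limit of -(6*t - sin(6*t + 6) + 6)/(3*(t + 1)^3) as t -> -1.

Direct substitution gives 0/0.
Apply L'Hôpital: lim (6 - 6*cos(6*t + 6))/(-9*(t + 1)^2), still 0/0.
Apply L'Hôpital: lim (36*sin(6*t + 6))/(-18*t - 18), still 0/0.
After 3 applications of L'Hôpital's rule the quotient is (216*cos(6*t + 6))/(-18); substituting t = -1 gives -12.

-12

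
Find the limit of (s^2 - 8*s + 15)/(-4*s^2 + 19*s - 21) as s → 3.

At s = 3 both the top and bottom vanish — a removable singularity. Factoring out (s - 3) from each leaves (s - 5)/(7 - 4*s), which at s = 3 equals 2/5.

2/5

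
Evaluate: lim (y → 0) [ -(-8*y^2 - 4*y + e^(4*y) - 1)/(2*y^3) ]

-16/3

Direct substitution gives 0/0.
Apply L'Hôpital: lim (-16*y + 4*e^(4*y) - 4)/(-6*y^2), still 0/0.
Apply L'Hôpital: lim (16*e^(4*y) - 16)/(-12*y), still 0/0.
After 3 applications of L'Hôpital's rule the quotient is (64*e^(4*y))/(-12); substituting y = 0 gives -16/3.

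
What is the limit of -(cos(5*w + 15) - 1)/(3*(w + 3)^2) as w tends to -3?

Direct substitution gives 0/0.
Apply L'Hôpital: lim (-5*sin(5*w + 15))/(-6*w - 18), still 0/0.
After 2 applications of L'Hôpital's rule the quotient is (-25*cos(5*w + 15))/(-6); substituting w = -3 gives 25/6.

25/6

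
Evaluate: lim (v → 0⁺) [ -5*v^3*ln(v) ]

0

This is a 0·(−∞) form. Rewrite as -5·ln(v) / v^(−3) and apply L'Hôpital:
the derivative quotient is -5·(1/v) / (−3·v^(−4)) = (5/3)·v^3 → 0.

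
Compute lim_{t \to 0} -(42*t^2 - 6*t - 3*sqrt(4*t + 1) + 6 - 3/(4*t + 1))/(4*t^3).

Substitution gives 0/0 (the numerator vanishes to order 3).
Expand each term to order t^3: the coefficient of t^3 in -3·√(1 + 4t) is -12 and in -3·1/(1 + 4t) is 192.
Lower-order terms cancel with the polynomial part, so the numerator is (180)·t^3 + o(t^3), and the limit is (180)/(-4) = -45.

-45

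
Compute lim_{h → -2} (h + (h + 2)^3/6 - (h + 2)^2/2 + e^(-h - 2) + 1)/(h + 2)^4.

Direct substitution gives 0/0.
Apply L'Hôpital: lim (-h + (h + 2)^2/2 - e^(-h - 2) - 1)/(4*(h + 2)^3), still 0/0.
Apply L'Hôpital: lim (h + e^(-h - 2) + 1)/(12*(h + 2)^2), still 0/0.
Apply L'Hôpital: lim (1 - e^(-h - 2))/(24*h + 48), still 0/0.
After 4 applications of L'Hôpital's rule the quotient is (e^(-h - 2))/(24); substituting h = -2 gives 1/24.

1/24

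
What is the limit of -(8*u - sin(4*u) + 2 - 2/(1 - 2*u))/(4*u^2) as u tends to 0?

Substitution gives 0/0; apply L'Hôpital's rule 2 times.
After differentiating numerator and denominator 2 times the quotient is (16*sin(4*u) + 16/(2*u - 1)^3)/(-8); at u = 0 this is 2.

2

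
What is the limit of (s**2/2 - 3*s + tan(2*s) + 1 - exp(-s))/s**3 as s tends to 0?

17/6

Substitution gives 0/0 (the numerator vanishes to order 3).
Expand each term to order s^3: the coefficient of s^3 in tan(2s) is 8/3 and in −e^(-s) is 1/6.
Lower-order terms cancel with the polynomial part, so the numerator is (17/6)·s^3 + o(s^3), and the limit is (17/6)/(1) = 17/6.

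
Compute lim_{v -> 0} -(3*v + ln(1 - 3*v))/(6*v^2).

Direct substitution gives 0/0.
Apply L'Hôpital: lim (3 - 3/(1 - 3*v))/(-12*v), still 0/0.
After 2 applications of L'Hôpital's rule the quotient is (-9/(1 - 3*v)^2)/(-12); substituting v = 0 gives 3/4.

3/4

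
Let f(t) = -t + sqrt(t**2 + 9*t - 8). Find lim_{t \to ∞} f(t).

9/2

This has the form ∞ − ∞. Multiply and divide by the conjugate √(t^2 + 9*t - 8) + t.
That gives (9t - 8) / (√(t^2 + 9*t - 8) + t).
Divide numerator and denominator by t: the limit is 9/(2·1) = 9/2.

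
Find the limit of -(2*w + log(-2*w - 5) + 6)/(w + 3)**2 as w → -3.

2

Direct substitution gives 0/0.
Apply L'Hôpital: lim (2 - 2/(-2*w - 5))/(-2*w - 6), still 0/0.
After 2 applications of L'Hôpital's rule the quotient is (-4/(-2*w - 5)^2)/(-2); substituting w = -3 gives 2.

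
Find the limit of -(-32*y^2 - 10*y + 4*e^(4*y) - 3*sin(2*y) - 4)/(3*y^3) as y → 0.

-140/9

Substitution gives 0/0 (the numerator vanishes to order 3).
Expand each term to order y^3: the coefficient of y^3 in 4·e^(4y) is 128/3 and in -3·sin(2y) is 4.
Lower-order terms cancel with the polynomial part, so the numerator is (140/3)·y^3 + o(y^3), and the limit is (140/3)/(-3) = -140/9.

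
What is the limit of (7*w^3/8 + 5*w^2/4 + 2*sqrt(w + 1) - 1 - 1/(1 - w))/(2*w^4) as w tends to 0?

Substitution gives 0/0 (the numerator vanishes to order 4).
Expand each term to order w^4: the coefficient of w^4 in −1/(1 - w) is -1 and in 2·√(1 + w) is -5/64.
Lower-order terms cancel with the polynomial part, so the numerator is (-69/64)·w^4 + o(w^4), and the limit is (-69/64)/(2) = -69/128.

-69/128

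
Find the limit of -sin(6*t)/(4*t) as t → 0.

-3/2

Substitution gives 0/0.
Write it as (6/(-4))·sin(6t)/(6t); since sin(u)/u → 1, the limit is -3/2.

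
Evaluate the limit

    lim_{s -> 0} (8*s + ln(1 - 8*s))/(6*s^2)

-16/3

Direct substitution gives 0/0.
Apply L'Hôpital: lim (8 - 8/(1 - 8*s))/(12*s), still 0/0.
After 2 applications of L'Hôpital's rule the quotient is (-64/(1 - 8*s)^2)/(12); substituting s = 0 gives -16/3.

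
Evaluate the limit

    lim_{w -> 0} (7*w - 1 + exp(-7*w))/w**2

49/2

Direct substitution gives 0/0.
Apply L'Hôpital: lim (7 - 7*e^(-7*w))/(2*w), still 0/0.
After 2 applications of L'Hôpital's rule the quotient is (49*e^(-7*w))/(2); substituting w = 0 gives 49/2.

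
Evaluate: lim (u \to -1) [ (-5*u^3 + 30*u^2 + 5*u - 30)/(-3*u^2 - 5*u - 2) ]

-70

Direct substitution gives 0/0, so factor. Both numerator and denominator have (u + 1) as a factor.
After cancelling, the expression reduces to (-5*u^2 + 35*u - 30)/(-3*u - 2).
Substituting u = -1 gives -70.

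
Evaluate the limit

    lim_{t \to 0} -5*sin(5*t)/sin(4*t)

Substitution gives 0/0.
Divide numerator and denominator by t: sin(5t)/t → 5 and sin(4t)/t → 4, so the limit is -5·5/4 = -25/4.

-25/4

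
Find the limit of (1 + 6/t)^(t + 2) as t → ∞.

Let L be the limit and take ln: ln L = lim (t + 2)·ln(1 + 6/t) = lim (t + 2)·(6/t + O(1/t²)) = 6.
Hence L = e^(6).

e^(6)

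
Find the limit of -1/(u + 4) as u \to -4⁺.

-∞

As u → -4⁺, (u + 4) → 0⁺, so (u + 4)^1 → 0⁺ and -1/(u + 4)^1 → -∞.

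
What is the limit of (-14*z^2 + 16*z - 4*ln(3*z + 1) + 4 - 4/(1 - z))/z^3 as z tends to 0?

-40

Substitution gives 0/0 (the numerator vanishes to order 3).
Expand each term to order z^3: the coefficient of z^3 in -4·1/(1 - z) is -4 and in -4·ln(1 + 3z) is -36.
Lower-order terms cancel with the polynomial part, so the numerator is (-40)·z^3 + o(z^3), and the limit is (-40)/(1) = -40.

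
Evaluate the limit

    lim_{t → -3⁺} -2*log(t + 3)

∞

As t → -3⁺, t + 3 → 0⁺ and ln(t + 3) → −∞.
Multiplying by -2 gives ∞.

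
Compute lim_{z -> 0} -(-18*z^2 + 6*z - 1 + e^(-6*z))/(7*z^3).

36/7

Direct substitution gives 0/0.
Apply L'Hôpital: lim (-36*z + 6 - 6*e^(-6*z))/(-21*z^2), still 0/0.
Apply L'Hôpital: lim (-36 + 36*e^(-6*z))/(-42*z), still 0/0.
After 3 applications of L'Hôpital's rule the quotient is (-216*e^(-6*z))/(-42); substituting z = 0 gives 36/7.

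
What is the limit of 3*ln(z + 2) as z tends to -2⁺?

As z → -2⁺, z + 2 → 0⁺ and ln(z + 2) → −∞.
Multiplying by 3 gives -∞.

-∞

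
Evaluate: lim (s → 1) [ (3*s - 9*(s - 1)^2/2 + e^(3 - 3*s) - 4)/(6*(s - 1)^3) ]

-3/4

Direct substitution gives 0/0.
Apply L'Hôpital: lim (-9*s - 3*e^(3 - 3*s) + 12)/(18*(s - 1)^2), still 0/0.
Apply L'Hôpital: lim (9*e^(3 - 3*s) - 9)/(36*s - 36), still 0/0.
After 3 applications of L'Hôpital's rule the quotient is (-27*e^(3 - 3*s))/(36); substituting s = 1 gives -3/4.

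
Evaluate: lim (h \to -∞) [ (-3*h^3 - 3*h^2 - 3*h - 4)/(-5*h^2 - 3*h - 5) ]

The numerator has higher degree (3 > 2); the quotient behaves like (-3/(-5))·h^1 for large |h|.
As h → −∞ this diverges to -∞.

-∞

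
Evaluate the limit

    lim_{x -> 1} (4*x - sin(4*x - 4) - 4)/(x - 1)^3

Direct substitution gives 0/0.
Apply L'Hôpital: lim (4 - 4*cos(4*x - 4))/(3*(x - 1)^2), still 0/0.
Apply L'Hôpital: lim (16*sin(4*x - 4))/(6*x - 6), still 0/0.
After 3 applications of L'Hôpital's rule the quotient is (64*cos(4*x - 4))/(6); substituting x = 1 gives 32/3.

32/3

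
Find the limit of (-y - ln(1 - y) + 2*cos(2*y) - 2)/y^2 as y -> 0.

-7/2

Substitution gives 0/0; apply L'Hôpital's rule 2 times.
After differentiating numerator and denominator 2 times the quotient is (-8*cos(2*y) + (y - 1)^(-2))/(2); at y = 0 this is -7/2.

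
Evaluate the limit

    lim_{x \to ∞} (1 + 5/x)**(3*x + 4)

e^(15)

Let L be the limit and take ln: ln L = lim (3x + 4)·ln(1 + 5/x) = lim (3x + 4)·(5/x + O(1/x²)) = 15.
Hence L = e^(15).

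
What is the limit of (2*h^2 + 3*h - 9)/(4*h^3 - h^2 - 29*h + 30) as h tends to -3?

-9/85

Since h = -3 makes numerator and denominator zero, (h + 3) divides both.
Cancelling it gives (2*h - 3)/(4*h^2 - 13*h + 10); now plug in h = -3 to get -9/85.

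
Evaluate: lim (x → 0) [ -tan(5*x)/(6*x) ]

-5/6

Substitution gives 0/0.
Since tan(u)/u → 1 as u → 0, tan(5x)/(5x) → 1 and the limit is 5/(-6) = -5/6.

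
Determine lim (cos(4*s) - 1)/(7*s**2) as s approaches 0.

-8/7

Direct substitution gives 0/0.
Apply L'Hôpital: lim (-4*sin(4*s))/(14*s), still 0/0.
After 2 applications of L'Hôpital's rule the quotient is (-16*cos(4*s))/(14); substituting s = 0 gives -8/7.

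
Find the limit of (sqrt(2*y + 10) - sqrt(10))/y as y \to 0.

Substitution gives 0/0. Multiply numerator and denominator by the conjugate √(10 + 2y) + √10.
The numerator becomes (10 + 2y) − 10 = 2y, so the expression simplifies to 2/(√(10 + 2y) + √10).
Letting y → 0 gives 2/(2√10) = √(10)/10.

√(10)/10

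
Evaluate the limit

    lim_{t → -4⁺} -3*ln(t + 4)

As t → -4⁺, t + 4 → 0⁺ and ln(t + 4) → −∞.
Multiplying by -3 gives ∞.

∞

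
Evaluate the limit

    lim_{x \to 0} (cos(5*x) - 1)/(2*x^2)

-25/4

Direct substitution gives 0/0.
Apply L'Hôpital: lim (-5*sin(5*x))/(4*x), still 0/0.
After 2 applications of L'Hôpital's rule the quotient is (-25*cos(5*x))/(4); substituting x = 0 gives -25/4.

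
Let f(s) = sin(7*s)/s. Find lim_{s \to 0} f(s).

Substitution gives 0/0.
Write it as (7)·sin(7s)/(7s); since sin(u)/u → 1, the limit is 7.

7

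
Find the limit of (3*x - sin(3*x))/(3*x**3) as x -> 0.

Direct substitution gives 0/0.
Apply L'Hôpital: lim (3 - 3*cos(3*x))/(9*x^2), still 0/0.
Apply L'Hôpital: lim (9*sin(3*x))/(18*x), still 0/0.
After 3 applications of L'Hôpital's rule the quotient is (27*cos(3*x))/(18); substituting x = 0 gives 3/2.

3/2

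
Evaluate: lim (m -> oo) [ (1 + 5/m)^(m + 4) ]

e^(5)

Write it as [(1 + 5/m)^m]^(1) · (1 + 5/m)^(4). The bracketed term tends to e^(5) and the second factor to 1, so the limit is e^(5).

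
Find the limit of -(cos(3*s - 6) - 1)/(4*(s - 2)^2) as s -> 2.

Direct substitution gives 0/0.
Apply L'Hôpital: lim (-3*sin(3*s - 6))/(16 - 8*s), still 0/0.
After 2 applications of L'Hôpital's rule the quotient is (-9*cos(3*s - 6))/(-8); substituting s = 2 gives 9/8.

9/8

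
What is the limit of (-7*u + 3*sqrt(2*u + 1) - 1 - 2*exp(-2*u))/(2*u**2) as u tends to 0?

Substitution gives 0/0 (the numerator vanishes to order 2).
Expand each term to order u^2: the coefficient of u^2 in 3·√(1 + 2u) is -3/2 and in -2·e^(-2u) is -4.
Lower-order terms cancel with the polynomial part, so the numerator is (-11/2)·u^2 + o(u^2), and the limit is (-11/2)/(2) = -11/4.

-11/4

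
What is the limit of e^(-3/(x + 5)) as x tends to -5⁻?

As x → -5⁻, -3/(x + 5) → +∞, so e^(-3/(x + 5)) → ∞.

∞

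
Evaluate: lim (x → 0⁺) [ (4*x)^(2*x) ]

1

Base → 0⁺ and exponent → 0⁺: a 0^0 form.
Take logs: 2x·ln(4x). This is 0·(−∞); rewriting as ln(4x)/(1/(2x)) and applying L'Hôpital gives 0.
Hence the limit is e^0 = 1.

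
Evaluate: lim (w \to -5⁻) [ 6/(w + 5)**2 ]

∞

As w → -5⁻, (w + 5) → 0⁻, so (w + 5)^2 → 0⁺ and 6/(w + 5)^2 → ∞.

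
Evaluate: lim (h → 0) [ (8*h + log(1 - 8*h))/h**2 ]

-32

Direct substitution gives 0/0.
Apply L'Hôpital: lim (8 - 8/(1 - 8*h))/(2*h), still 0/0.
After 2 applications of L'Hôpital's rule the quotient is (-64/(1 - 8*h)^2)/(2); substituting h = 0 gives -32.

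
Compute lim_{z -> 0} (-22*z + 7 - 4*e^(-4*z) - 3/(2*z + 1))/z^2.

-44

Substitution gives 0/0; apply L'Hôpital's rule 2 times.
After differentiating numerator and denominator 2 times the quotient is (-64*e^(-4*z) - 24/(2*z + 1)^3)/(2); at z = 0 this is -44.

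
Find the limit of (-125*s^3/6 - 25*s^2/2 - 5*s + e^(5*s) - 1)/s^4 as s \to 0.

625/24

Direct substitution gives 0/0.
Apply L'Hôpital: lim (-125*s^2/2 - 25*s + 5*e^(5*s) - 5)/(4*s^3), still 0/0.
Apply L'Hôpital: lim (-125*s + 25*e^(5*s) - 25)/(12*s^2), still 0/0.
Apply L'Hôpital: lim (125*e^(5*s) - 125)/(24*s), still 0/0.
After 4 applications of L'Hôpital's rule the quotient is (625*e^(5*s))/(24); substituting s = 0 gives 625/24.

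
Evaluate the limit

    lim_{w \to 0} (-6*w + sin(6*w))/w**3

-36

Direct substitution gives 0/0.
Apply L'Hôpital: lim (6*cos(6*w) - 6)/(3*w^2), still 0/0.
Apply L'Hôpital: lim (-36*sin(6*w))/(6*w), still 0/0.
After 3 applications of L'Hôpital's rule the quotient is (-216*cos(6*w))/(6); substituting w = 0 gives -36.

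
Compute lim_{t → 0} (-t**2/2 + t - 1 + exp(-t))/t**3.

Direct substitution gives 0/0.
Apply L'Hôpital: lim (-t + 1 - e^(-t))/(3*t^2), still 0/0.
Apply L'Hôpital: lim (-1 + e^(-t))/(6*t), still 0/0.
After 3 applications of L'Hôpital's rule the quotient is (-e^(-t))/(6); substituting t = 0 gives -1/6.

-1/6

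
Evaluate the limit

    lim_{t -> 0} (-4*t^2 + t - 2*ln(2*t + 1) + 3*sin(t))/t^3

Substitution gives 0/0 (the numerator vanishes to order 3).
Expand each term to order t^3: the coefficient of t^3 in 3·sin(t) is -1/2 and in -2·ln(1 + 2t) is -16/3.
Lower-order terms cancel with the polynomial part, so the numerator is (-35/6)·t^3 + o(t^3), and the limit is (-35/6)/(1) = -35/6.

-35/6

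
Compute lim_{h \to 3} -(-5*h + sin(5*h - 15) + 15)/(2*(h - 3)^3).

125/12

Direct substitution gives 0/0.
Apply L'Hôpital: lim (5*cos(5*h - 15) - 5)/(-6*(h - 3)^2), still 0/0.
Apply L'Hôpital: lim (-25*sin(5*h - 15))/(36 - 12*h), still 0/0.
After 3 applications of L'Hôpital's rule the quotient is (-125*cos(5*h - 15))/(-12); substituting h = 3 gives 125/12.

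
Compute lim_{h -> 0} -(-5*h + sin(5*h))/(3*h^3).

Direct substitution gives 0/0.
Apply L'Hôpital: lim (5*cos(5*h) - 5)/(-9*h^2), still 0/0.
Apply L'Hôpital: lim (-25*sin(5*h))/(-18*h), still 0/0.
After 3 applications of L'Hôpital's rule the quotient is (-125*cos(5*h))/(-18); substituting h = 0 gives 125/18.

125/18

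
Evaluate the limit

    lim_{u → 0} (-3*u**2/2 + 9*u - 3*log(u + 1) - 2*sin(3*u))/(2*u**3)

4

Substitution gives 0/0 (the numerator vanishes to order 3).
Expand each term to order u^3: the coefficient of u^3 in -2·sin(3u) is 9 and in -3·ln(1 + u) is -1.
Lower-order terms cancel with the polynomial part, so the numerator is (8)·u^3 + o(u^3), and the limit is (8)/(2) = 4.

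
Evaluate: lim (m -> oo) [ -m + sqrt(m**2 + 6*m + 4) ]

3

This has the form ∞ − ∞. Multiply and divide by the conjugate √(m^2 + 6*m + 4) + m.
That gives (6m + 4) / (√(m^2 + 6*m + 4) + m).
Divide numerator and denominator by m: the limit is 6/(2·1) = 3.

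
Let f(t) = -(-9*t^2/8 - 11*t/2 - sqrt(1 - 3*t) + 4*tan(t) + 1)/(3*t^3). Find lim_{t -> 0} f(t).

-145/144

Substitution gives 0/0; apply L'Hôpital's rule 3 times.
After differentiating numerator and denominator 3 times the quotient is (24*tan(t)^2/cos(t)^2 + 8/cos(t)^2 + 81/(8*(1 - 3*t)^(5/2)))/(-18); at t = 0 this is -145/144.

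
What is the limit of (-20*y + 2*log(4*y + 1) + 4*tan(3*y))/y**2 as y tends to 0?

-16

Substitution gives 0/0 (the numerator vanishes to order 2).
Expand each term to order y^2: the coefficient of y^2 in 4·tan(3y) is 0 and in 2·ln(1 + 4y) is -16.
Lower-order terms cancel with the polynomial part, so the numerator is (-16)·y^2 + o(y^2), and the limit is (-16)/(1) = -16.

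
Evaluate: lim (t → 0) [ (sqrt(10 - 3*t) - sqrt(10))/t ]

-3*√(10)/20

Substitution gives 0/0. Multiply numerator and denominator by the conjugate √(10 - 3t) + √10.
The numerator becomes (10 - 3t) − 10 = -3t, so the expression simplifies to -3/(√(10 - 3t) + √10).
Letting t → 0 gives -3/(2√10) = -3*√(10)/20.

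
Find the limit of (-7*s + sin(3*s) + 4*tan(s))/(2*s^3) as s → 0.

Substitution gives 0/0; apply L'Hôpital's rule 3 times.
After differentiating numerator and denominator 3 times the quotient is (-27*cos(3*s) + 24*tan(s)^4 + 32*tan(s)^2 + 8)/(12); at s = 0 this is -19/12.

-19/12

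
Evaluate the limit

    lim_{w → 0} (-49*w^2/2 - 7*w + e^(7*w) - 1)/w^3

Direct substitution gives 0/0.
Apply L'Hôpital: lim (-49*w + 7*e^(7*w) - 7)/(3*w^2), still 0/0.
Apply L'Hôpital: lim (49*e^(7*w) - 49)/(6*w), still 0/0.
After 3 applications of L'Hôpital's rule the quotient is (343*e^(7*w))/(6); substituting w = 0 gives 343/6.

343/6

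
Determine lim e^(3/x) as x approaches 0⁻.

0

As x → 0⁻, 3/(x) → −∞, so e^(3/(x)) → 0.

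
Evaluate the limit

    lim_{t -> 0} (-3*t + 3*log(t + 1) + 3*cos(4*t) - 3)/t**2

-51/2

Substitution gives 0/0 (the numerator vanishes to order 2).
Expand each term to order t^2: the coefficient of t^2 in 3·cos(4t) is -24 and in 3·ln(1 + t) is -3/2.
Lower-order terms cancel with the polynomial part, so the numerator is (-51/2)·t^2 + o(t^2), and the limit is (-51/2)/(1) = -51/2.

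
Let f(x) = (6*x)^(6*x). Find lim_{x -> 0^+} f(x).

1

Base → 0⁺ and exponent → 0⁺: a 0^0 form.
Take logs: 6x·ln(6x). This is 0·(−∞); rewriting as ln(6x)/(1/(6x)) and applying L'Hôpital gives 0.
Hence the limit is e^0 = 1.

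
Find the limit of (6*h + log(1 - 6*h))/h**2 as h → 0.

-18

Direct substitution gives 0/0.
Apply L'Hôpital: lim (6 - 6/(1 - 6*h))/(2*h), still 0/0.
After 2 applications of L'Hôpital's rule the quotient is (-36/(1 - 6*h)^2)/(2); substituting h = 0 gives -18.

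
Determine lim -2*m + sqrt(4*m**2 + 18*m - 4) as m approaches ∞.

This has the form ∞ − ∞. Multiply and divide by the conjugate √(4*m^2 + 18*m - 4) + 2m.
That gives (18m - 4) / (√(4*m^2 + 18*m - 4) + 2m).
Divide numerator and denominator by m: the limit is 18/(2·2) = 9/2.

9/2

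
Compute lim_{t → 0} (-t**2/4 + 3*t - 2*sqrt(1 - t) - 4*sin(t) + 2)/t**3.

19/24

Substitution gives 0/0; apply L'Hôpital's rule 3 times.
After differentiating numerator and denominator 3 times the quotient is (4*cos(t) + 3/(4*(1 - t)^(5/2)))/(6); at t = 0 this is 19/24.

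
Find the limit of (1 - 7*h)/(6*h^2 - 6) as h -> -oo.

0

The denominator has degree 2 and the numerator degree 1. Dividing numerator and denominator by h^2 sends every term to 0 except the leading denominator term, so the limit is 0.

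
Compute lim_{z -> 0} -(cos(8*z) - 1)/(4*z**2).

Direct substitution gives 0/0.
Apply L'Hôpital: lim (-8*sin(8*z))/(-8*z), still 0/0.
After 2 applications of L'Hôpital's rule the quotient is (-64*cos(8*z))/(-8); substituting z = 0 gives 8.

8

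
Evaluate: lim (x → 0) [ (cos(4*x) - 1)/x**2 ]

Direct substitution gives 0/0.
Apply L'Hôpital: lim (-4*sin(4*x))/(2*x), still 0/0.
After 2 applications of L'Hôpital's rule the quotient is (-16*cos(4*x))/(2); substituting x = 0 gives -8.

-8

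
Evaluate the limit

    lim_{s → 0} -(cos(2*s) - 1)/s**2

2

Direct substitution gives 0/0.
Apply L'Hôpital: lim (-2*sin(2*s))/(-2*s), still 0/0.
After 2 applications of L'Hôpital's rule the quotient is (-4*cos(2*s))/(-2); substituting s = 0 gives 2.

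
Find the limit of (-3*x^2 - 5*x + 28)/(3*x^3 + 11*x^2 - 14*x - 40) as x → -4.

19/42

Direct substitution gives 0/0, so factor. Both numerator and denominator have (x + 4) as a factor.
After cancelling, the expression reduces to (7 - 3*x)/(3*x^2 - x - 10).
Substituting x = -4 gives 19/42.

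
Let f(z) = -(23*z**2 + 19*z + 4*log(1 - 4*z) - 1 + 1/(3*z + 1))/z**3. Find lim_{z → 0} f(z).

Substitution gives 0/0 (the numerator vanishes to order 3).
Expand each term to order z^3: the coefficient of z^3 in 4·ln(1 - 4z) is -256/3 and in 1/(1 + 3z) is -27.
Lower-order terms cancel with the polynomial part, so the numerator is (-337/3)·z^3 + o(z^3), and the limit is (-337/3)/(-1) = 337/3.

337/3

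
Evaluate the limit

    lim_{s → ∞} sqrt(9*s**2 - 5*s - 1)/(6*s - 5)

1/2

For large |s|, √(9*s^2 - 5*s - 1) ≈ √9·|s| and the denominator ≈ 6s.
Since s → +∞, |s| = s, giving √9/(6) = 1/2.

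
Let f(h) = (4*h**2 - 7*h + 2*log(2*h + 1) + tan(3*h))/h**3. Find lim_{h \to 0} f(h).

Substitution gives 0/0; apply L'Hôpital's rule 3 times.
After differentiating numerator and denominator 3 times the quotient is (162*tan(3*h)^2/cos(3*h)^2 + 54/cos(3*h)^2 + 32/(2*h + 1)^3)/(6); at h = 0 this is 43/3.

43/3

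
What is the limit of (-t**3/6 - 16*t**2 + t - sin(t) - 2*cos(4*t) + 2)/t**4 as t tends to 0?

-64/3

Substitution gives 0/0; apply L'Hôpital's rule 4 times.
After differentiating numerator and denominator 4 times the quotient is (-sin(t) - 512*cos(4*t))/(24); at t = 0 this is -64/3.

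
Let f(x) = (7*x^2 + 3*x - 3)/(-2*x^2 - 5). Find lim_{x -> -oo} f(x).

-7/2

Numerator and denominator both have degree 2.
Dividing every term by x^2, all lower-order terms vanish and the limit is the ratio of leading coefficients, 7/(-2) = -7/2.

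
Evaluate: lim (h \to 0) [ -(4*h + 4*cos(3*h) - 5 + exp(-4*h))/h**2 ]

10

Substitution gives 0/0 (the numerator vanishes to order 2).
Expand each term to order h^2: the coefficient of h^2 in e^(-4h) is 8 and in 4·cos(3h) is -18.
Lower-order terms cancel with the polynomial part, so the numerator is (-10)·h^2 + o(h^2), and the limit is (-10)/(-1) = 10.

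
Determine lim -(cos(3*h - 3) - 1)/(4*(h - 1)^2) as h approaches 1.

9/8

Direct substitution gives 0/0.
Apply L'Hôpital: lim (-3*sin(3*h - 3))/(8 - 8*h), still 0/0.
After 2 applications of L'Hôpital's rule the quotient is (-9*cos(3*h - 3))/(-8); substituting h = 1 gives 9/8.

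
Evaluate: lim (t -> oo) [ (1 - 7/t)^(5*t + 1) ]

e^(-35)

Let L be the limit and take ln: ln L = lim (5t + 1)·ln(1 - 7/t) = lim (5t + 1)·(-7/t + O(1/t²)) = -35.
Hence L = e^(-35).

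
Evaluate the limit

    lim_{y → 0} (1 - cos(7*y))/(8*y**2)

Substitution gives 0/0.
Use (1 − cos u)/u² → 1/2 with u = 7y: the limit is 7²/(2·8) = 49/16.

49/16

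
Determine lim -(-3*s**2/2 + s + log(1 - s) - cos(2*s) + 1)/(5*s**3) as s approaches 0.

1/15

Substitution gives 0/0 (the numerator vanishes to order 3).
Expand each term to order s^3: the coefficient of s^3 in −cos(2s) is 0 and in ln(1 - s) is -1/3.
Lower-order terms cancel with the polynomial part, so the numerator is (-1/3)·s^3 + o(s^3), and the limit is (-1/3)/(-5) = 1/15.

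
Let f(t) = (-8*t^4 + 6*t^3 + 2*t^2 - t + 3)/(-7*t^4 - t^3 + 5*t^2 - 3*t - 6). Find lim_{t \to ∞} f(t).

Numerator and denominator both have degree 4.
Dividing every term by t^4, all lower-order terms vanish and the limit is the ratio of leading coefficients, -8/(-7) = 8/7.

8/7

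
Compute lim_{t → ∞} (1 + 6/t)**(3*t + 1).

Write it as [(1 + 6/t)^t]^(3) · (1 + 6/t)^(1). The bracketed term tends to e^(6) and the second factor to 1, so the limit is e^(18).

e^(18)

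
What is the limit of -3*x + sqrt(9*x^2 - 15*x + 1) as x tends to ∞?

This has the form ∞ − ∞. Multiply and divide by the conjugate √(9*x^2 - 15*x + 1) + 3x.
That gives (-15x + 1) / (√(9*x^2 - 15*x + 1) + 3x).
Divide numerator and denominator by x: the limit is -15/(2·3) = -5/2.

-5/2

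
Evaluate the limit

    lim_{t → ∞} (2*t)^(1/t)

Base → ∞ and exponent → 0: an ∞^0 form.
Take logs: (1/t)·ln(2·t^1) = (ln 2 + 1·ln t)/t → 0.
So the limit is e^0 = 1.

1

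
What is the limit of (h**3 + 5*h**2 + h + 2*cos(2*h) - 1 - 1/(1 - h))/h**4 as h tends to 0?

1/3

Substitution gives 0/0 (the numerator vanishes to order 4).
Expand each term to order h^4: the coefficient of h^4 in −1/(1 - h) is -1 and in 2·cos(2h) is 4/3.
Lower-order terms cancel with the polynomial part, so the numerator is (1/3)·h^4 + o(h^4), and the limit is (1/3)/(1) = 1/3.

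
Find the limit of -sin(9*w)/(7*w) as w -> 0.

Substitution gives 0/0.
Write it as (9/(-7))·sin(9w)/(9w); since sin(u)/u → 1, the limit is -9/7.

-9/7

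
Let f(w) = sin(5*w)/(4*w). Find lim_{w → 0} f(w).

5/4

Substitution gives 0/0.
Write it as (5/4)·sin(5w)/(5w); since sin(u)/u → 1, the limit is 5/4.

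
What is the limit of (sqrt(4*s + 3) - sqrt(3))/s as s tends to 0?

2*√(3)/3

A 0/0 form; rationalise with √(3 + 4s) + √3. This collapses the numerator to 4s, leaving 4/(√(3 + 4s) + √3) → 4/(2√3) = 2*√(3)/3.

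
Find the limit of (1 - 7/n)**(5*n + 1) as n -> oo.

e^(-35)

The base → 1 and the exponent → ∞: a 1^∞ form.
Take logarithms: (5n + 1)·ln(1 - 7/n). Since ln(1+u) ~ u for small u, this behaves like (5n)·(-7/n) → -35.
So the limit is e^(-35).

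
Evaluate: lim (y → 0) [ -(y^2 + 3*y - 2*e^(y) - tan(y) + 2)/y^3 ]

2/3

Substitution gives 0/0 (the numerator vanishes to order 3).
Expand each term to order y^3: the coefficient of y^3 in -2·e^(y) is -1/3 and in −tan(y) is -1/3.
Lower-order terms cancel with the polynomial part, so the numerator is (-2/3)·y^3 + o(y^3), and the limit is (-2/3)/(-1) = 2/3.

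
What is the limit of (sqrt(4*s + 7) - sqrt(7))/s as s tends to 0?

2*√(7)/7

Substitution gives 0/0. Multiply numerator and denominator by the conjugate √(7 + 4s) + √7.
The numerator becomes (7 + 4s) − 7 = 4s, so the expression simplifies to 4/(√(7 + 4s) + √7).
Letting s → 0 gives 4/(2√7) = 2*√(7)/7.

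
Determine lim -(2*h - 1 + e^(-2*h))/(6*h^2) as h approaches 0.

-1/3

Direct substitution gives 0/0.
Apply L'Hôpital: lim (2 - 2*e^(-2*h))/(-12*h), still 0/0.
After 2 applications of L'Hôpital's rule the quotient is (4*e^(-2*h))/(-12); substituting h = 0 gives -1/3.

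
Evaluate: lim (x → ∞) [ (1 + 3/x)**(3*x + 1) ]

e^(9)

Let L be the limit and take ln: ln L = lim (3x + 1)·ln(1 + 3/x) = lim (3x + 1)·(3/x + O(1/x²)) = 9.
Hence L = e^(9).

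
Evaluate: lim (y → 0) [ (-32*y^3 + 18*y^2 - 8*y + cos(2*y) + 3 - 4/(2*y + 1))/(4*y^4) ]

Substitution gives 0/0 (the numerator vanishes to order 4).
Expand each term to order y^4: the coefficient of y^4 in -4·1/(1 + 2y) is -64 and in cos(2y) is 2/3.
Lower-order terms cancel with the polynomial part, so the numerator is (-190/3)·y^4 + o(y^4), and the limit is (-190/3)/(4) = -95/6.

-95/6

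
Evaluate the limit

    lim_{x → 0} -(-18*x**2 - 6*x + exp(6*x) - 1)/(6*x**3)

Direct substitution gives 0/0.
Apply L'Hôpital: lim (-36*x + 6*e^(6*x) - 6)/(-18*x^2), still 0/0.
Apply L'Hôpital: lim (36*e^(6*x) - 36)/(-36*x), still 0/0.
After 3 applications of L'Hôpital's rule the quotient is (216*e^(6*x))/(-36); substituting x = 0 gives -6.

-6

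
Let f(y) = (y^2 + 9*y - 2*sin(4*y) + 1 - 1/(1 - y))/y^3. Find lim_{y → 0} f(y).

61/3

Substitution gives 0/0 (the numerator vanishes to order 3).
Expand each term to order y^3: the coefficient of y^3 in −1/(1 - y) is -1 and in -2·sin(4y) is 64/3.
Lower-order terms cancel with the polynomial part, so the numerator is (61/3)·y^3 + o(y^3), and the limit is (61/3)/(1) = 61/3.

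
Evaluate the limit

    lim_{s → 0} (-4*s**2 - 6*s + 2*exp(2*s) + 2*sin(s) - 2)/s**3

Substitution gives 0/0 (the numerator vanishes to order 3).
Expand each term to order s^3: the coefficient of s^3 in 2·sin(s) is -1/3 and in 2·e^(2s) is 8/3.
Lower-order terms cancel with the polynomial part, so the numerator is (7/3)·s^3 + o(s^3), and the limit is (7/3)/(1) = 7/3.

7/3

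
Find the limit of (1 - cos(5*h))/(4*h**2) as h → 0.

25/8

Substitution gives 0/0.
Use (1 − cos u)/u² → 1/2 with u = 5h: the limit is 5²/(2·4) = 25/8.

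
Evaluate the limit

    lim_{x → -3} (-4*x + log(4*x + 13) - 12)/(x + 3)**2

Direct substitution gives 0/0.
Apply L'Hôpital: lim (-4 + 4/(4*x + 13))/(2*x + 6), still 0/0.
After 2 applications of L'Hôpital's rule the quotient is (-16/(4*x + 13)^2)/(2); substituting x = -3 gives -8.

-8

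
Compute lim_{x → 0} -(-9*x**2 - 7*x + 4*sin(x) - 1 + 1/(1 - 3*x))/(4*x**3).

Substitution gives 0/0 (the numerator vanishes to order 3).
Expand each term to order x^3: the coefficient of x^3 in 1/(1 - 3x) is 27 and in 4·sin(x) is -2/3.
Lower-order terms cancel with the polynomial part, so the numerator is (79/3)·x^3 + o(x^3), and the limit is (79/3)/(-4) = -79/12.

-79/12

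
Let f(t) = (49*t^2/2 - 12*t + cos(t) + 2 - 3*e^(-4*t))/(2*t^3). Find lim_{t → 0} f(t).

16

Substitution gives 0/0; apply L'Hôpital's rule 3 times.
After differentiating numerator and denominator 3 times the quotient is (sin(t) + 192*e^(-4*t))/(12); at t = 0 this is 16.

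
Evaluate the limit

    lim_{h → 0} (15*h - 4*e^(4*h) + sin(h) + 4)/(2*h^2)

Substitution gives 0/0 (the numerator vanishes to order 2).
Expand each term to order h^2: the coefficient of h^2 in sin(h) is 0 and in -4·e^(4h) is -32.
Lower-order terms cancel with the polynomial part, so the numerator is (-32)·h^2 + o(h^2), and the limit is (-32)/(2) = -16.

-16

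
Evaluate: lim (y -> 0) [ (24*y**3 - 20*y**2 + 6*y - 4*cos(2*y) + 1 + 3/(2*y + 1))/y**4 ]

136/3

Substitution gives 0/0 (the numerator vanishes to order 4).
Expand each term to order y^4: the coefficient of y^4 in -4·cos(2y) is -8/3 and in 3·1/(1 + 2y) is 48.
Lower-order terms cancel with the polynomial part, so the numerator is (136/3)·y^4 + o(y^4), and the limit is (136/3)/(1) = 136/3.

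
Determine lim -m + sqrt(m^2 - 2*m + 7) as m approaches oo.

-1

This has the form ∞ − ∞. Multiply and divide by the conjugate √(m^2 - 2*m + 7) + m.
That gives (-2m + 7) / (√(m^2 - 2*m + 7) + m).
Divide numerator and denominator by m: the limit is -2/(2·1) = -1.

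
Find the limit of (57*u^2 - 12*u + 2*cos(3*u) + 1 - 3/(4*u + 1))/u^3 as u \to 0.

192

Substitution gives 0/0 (the numerator vanishes to order 3).
Expand each term to order u^3: the coefficient of u^3 in 2·cos(3u) is 0 and in -3·1/(1 + 4u) is 192.
Lower-order terms cancel with the polynomial part, so the numerator is (192)·u^3 + o(u^3), and the limit is (192)/(1) = 192.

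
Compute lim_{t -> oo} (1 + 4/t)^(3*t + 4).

Write it as [(1 + 4/t)^t]^(3) · (1 + 4/t)^(4). The bracketed term tends to e^(4) and the second factor to 1, so the limit is e^(12).

e^(12)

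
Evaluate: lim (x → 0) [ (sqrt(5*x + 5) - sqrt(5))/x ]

√(5)/2

A 0/0 form; rationalise with √(5 + 5x) + √5. This collapses the numerator to 5x, leaving 5/(√(5 + 5x) + √5) → 5/(2√5) = √(5)/2.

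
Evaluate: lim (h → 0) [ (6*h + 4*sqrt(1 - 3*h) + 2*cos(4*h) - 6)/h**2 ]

-41/2

Substitution gives 0/0; apply L'Hôpital's rule 2 times.
After differentiating numerator and denominator 2 times the quotient is (-32*cos(4*h) - 9/(1 - 3*h)^(3/2))/(2); at h = 0 this is -41/2.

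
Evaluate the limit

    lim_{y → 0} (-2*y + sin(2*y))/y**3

Direct substitution gives 0/0.
Apply L'Hôpital: lim (2*cos(2*y) - 2)/(3*y^2), still 0/0.
Apply L'Hôpital: lim (-4*sin(2*y))/(6*y), still 0/0.
After 3 applications of L'Hôpital's rule the quotient is (-8*cos(2*y))/(6); substituting y = 0 gives -4/3.

-4/3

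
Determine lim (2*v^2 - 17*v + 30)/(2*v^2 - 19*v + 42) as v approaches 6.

7/5

At v = 6 both the top and bottom vanish — a removable singularity. Factoring out (v - 6) from each leaves (2*v - 5)/(2*v - 7), which at v = 6 equals 7/5.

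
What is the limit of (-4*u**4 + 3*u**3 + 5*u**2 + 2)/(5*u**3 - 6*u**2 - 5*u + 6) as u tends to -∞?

The numerator has higher degree (4 > 3); the quotient behaves like (-4/(5))·u^1 for large |u|.
As u → −∞ this diverges to ∞.

∞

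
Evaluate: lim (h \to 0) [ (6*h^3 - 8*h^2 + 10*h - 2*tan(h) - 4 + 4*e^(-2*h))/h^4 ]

Substitution gives 0/0; apply L'Hôpital's rule 4 times.
After differentiating numerator and denominator 4 times the quotient is (16*tan(h)/cos(h)^2 - 48*tan(h)/cos(h)^4 + 64*e^(-2*h))/(24); at h = 0 this is 8/3.

8/3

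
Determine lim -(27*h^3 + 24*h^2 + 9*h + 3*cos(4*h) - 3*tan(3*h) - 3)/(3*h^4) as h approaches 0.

Substitution gives 0/0; apply L'Hôpital's rule 4 times.
After differentiating numerator and denominator 4 times the quotient is (768*cos(4*h) - 5832*tan(3*h)^5 - 9720*tan(3*h)^3 - 3888*tan(3*h))/(-72); at h = 0 this is -32/3.

-32/3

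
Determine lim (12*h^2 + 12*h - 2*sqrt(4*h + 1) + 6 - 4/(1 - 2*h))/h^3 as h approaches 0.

Substitution gives 0/0; apply L'Hôpital's rule 3 times.
After differentiating numerator and denominator 3 times the quotient is (-48/(4*h + 1)^(5/2) - 192/(2*h - 1)^4)/(6); at h = 0 this is -40.

-40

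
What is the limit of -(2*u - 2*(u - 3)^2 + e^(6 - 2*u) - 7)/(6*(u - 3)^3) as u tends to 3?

2/9

Direct substitution gives 0/0.
Apply L'Hôpital: lim (-4*u - 2*e^(6 - 2*u) + 14)/(-18*(u - 3)^2), still 0/0.
Apply L'Hôpital: lim (4*e^(6 - 2*u) - 4)/(108 - 36*u), still 0/0.
After 3 applications of L'Hôpital's rule the quotient is (-8*e^(6 - 2*u))/(-36); substituting u = 3 gives 2/9.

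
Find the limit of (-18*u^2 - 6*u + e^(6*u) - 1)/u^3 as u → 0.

Direct substitution gives 0/0.
Apply L'Hôpital: lim (-36*u + 6*e^(6*u) - 6)/(3*u^2), still 0/0.
Apply L'Hôpital: lim (36*e^(6*u) - 36)/(6*u), still 0/0.
After 3 applications of L'Hôpital's rule the quotient is (216*e^(6*u))/(6); substituting u = 0 gives 36.

36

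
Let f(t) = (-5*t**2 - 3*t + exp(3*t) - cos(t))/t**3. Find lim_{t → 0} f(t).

9/2

Substitution gives 0/0 (the numerator vanishes to order 3).
Expand each term to order t^3: the coefficient of t^3 in e^(3t) is 9/2 and in −cos(t) is 0.
Lower-order terms cancel with the polynomial part, so the numerator is (9/2)·t^3 + o(t^3), and the limit is (9/2)/(1) = 9/2.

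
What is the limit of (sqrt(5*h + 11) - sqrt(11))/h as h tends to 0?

5*√(11)/22

A 0/0 form; rationalise with √(11 + 5h) + √11. This collapses the numerator to 5h, leaving 5/(√(11 + 5h) + √11) → 5/(2√11) = 5*√(11)/22.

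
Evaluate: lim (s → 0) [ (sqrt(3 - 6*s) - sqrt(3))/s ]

-√(3)

Substitution gives 0/0. Multiply numerator and denominator by the conjugate √(3 - 6s) + √3.
The numerator becomes (3 - 6s) − 3 = -6s, so the expression simplifies to -6/(√(3 - 6s) + √3).
Letting s → 0 gives -6/(2√3) = -√(3).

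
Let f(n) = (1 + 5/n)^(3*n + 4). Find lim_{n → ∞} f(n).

The base → 1 and the exponent → ∞: a 1^∞ form.
Take logarithms: (3n + 4)·ln(1 + 5/n). Since ln(1+u) ~ u for small u, this behaves like (3n)·(5/n) → 15.
So the limit is e^(15).

e^(15)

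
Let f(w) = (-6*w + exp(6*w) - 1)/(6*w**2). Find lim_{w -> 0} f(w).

3

Direct substitution gives 0/0.
Apply L'Hôpital: lim (6*e^(6*w) - 6)/(12*w), still 0/0.
After 2 applications of L'Hôpital's rule the quotient is (36*e^(6*w))/(12); substituting w = 0 gives 3.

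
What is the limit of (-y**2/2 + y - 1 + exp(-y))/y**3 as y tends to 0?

Direct substitution gives 0/0.
Apply L'Hôpital: lim (-y + 1 - e^(-y))/(3*y^2), still 0/0.
Apply L'Hôpital: lim (-1 + e^(-y))/(6*y), still 0/0.
After 3 applications of L'Hôpital's rule the quotient is (-e^(-y))/(6); substituting y = 0 gives -1/6.

-1/6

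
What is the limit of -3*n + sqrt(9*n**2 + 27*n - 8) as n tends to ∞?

An ∞ − ∞ form. Rationalising with the conjugate, the difference becomes (27n - 8) / (√(9*n^2 + 27*n - 8) + 3n).
For large n the denominator behaves like 2·3n, so the quotient tends to 27/6 = 9/2.

9/2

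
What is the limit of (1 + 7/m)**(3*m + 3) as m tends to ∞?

e^(21)

Let L be the limit and take ln: ln L = lim (3m + 3)·ln(1 + 7/m) = lim (3m + 3)·(7/m + O(1/m²)) = 21.
Hence L = e^(21).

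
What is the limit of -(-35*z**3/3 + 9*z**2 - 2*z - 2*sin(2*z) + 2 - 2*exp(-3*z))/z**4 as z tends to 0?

27/4

Substitution gives 0/0 (the numerator vanishes to order 4).
Expand each term to order z^4: the coefficient of z^4 in -2·e^(-3z) is -27/4 and in -2·sin(2z) is 0.
Lower-order terms cancel with the polynomial part, so the numerator is (-27/4)·z^4 + o(z^4), and the limit is (-27/4)/(-1) = 27/4.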